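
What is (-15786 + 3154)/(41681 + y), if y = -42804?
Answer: 12632/1123 ≈ 11.248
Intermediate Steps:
(-15786 + 3154)/(41681 + y) = (-15786 + 3154)/(41681 - 42804) = -12632/(-1123) = -12632*(-1/1123) = 12632/1123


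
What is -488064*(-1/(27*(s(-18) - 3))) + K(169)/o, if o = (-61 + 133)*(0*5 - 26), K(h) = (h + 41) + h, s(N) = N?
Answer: -33847063/39312 ≈ -860.99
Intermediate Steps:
K(h) = 41 + 2*h (K(h) = (41 + h) + h = 41 + 2*h)
o = -1872 (o = 72*(0 - 26) = 72*(-26) = -1872)
-488064*(-1/(27*(s(-18) - 3))) + K(169)/o = -488064*(-1/(27*(-18 - 3))) + (41 + 2*169)/(-1872) = -488064/((-27*(-21))) + (41 + 338)*(-1/1872) = -488064/567 + 379*(-1/1872) = -488064*1/567 - 379/1872 = -162688/189 - 379/1872 = -33847063/39312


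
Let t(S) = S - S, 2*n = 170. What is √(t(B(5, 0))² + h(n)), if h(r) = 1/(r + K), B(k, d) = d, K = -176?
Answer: I*√91/91 ≈ 0.10483*I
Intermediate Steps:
n = 85 (n = (½)*170 = 85)
t(S) = 0
h(r) = 1/(-176 + r) (h(r) = 1/(r - 176) = 1/(-176 + r))
√(t(B(5, 0))² + h(n)) = √(0² + 1/(-176 + 85)) = √(0 + 1/(-91)) = √(0 - 1/91) = √(-1/91) = I*√91/91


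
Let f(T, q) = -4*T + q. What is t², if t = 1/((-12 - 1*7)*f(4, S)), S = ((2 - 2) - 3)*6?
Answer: 1/417316 ≈ 2.3963e-6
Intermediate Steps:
S = -18 (S = (0 - 3)*6 = -3*6 = -18)
f(T, q) = q - 4*T
t = 1/646 (t = 1/((-12 - 1*7)*(-18 - 4*4)) = 1/((-12 - 7)*(-18 - 16)) = 1/(-19*(-34)) = -1/19*(-1/34) = 1/646 ≈ 0.0015480)
t² = (1/646)² = 1/417316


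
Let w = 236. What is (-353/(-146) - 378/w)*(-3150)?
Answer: -11072250/4307 ≈ -2570.8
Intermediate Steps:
(-353/(-146) - 378/w)*(-3150) = (-353/(-146) - 378/236)*(-3150) = (-353*(-1/146) - 378*1/236)*(-3150) = (353/146 - 189/118)*(-3150) = (3515/4307)*(-3150) = -11072250/4307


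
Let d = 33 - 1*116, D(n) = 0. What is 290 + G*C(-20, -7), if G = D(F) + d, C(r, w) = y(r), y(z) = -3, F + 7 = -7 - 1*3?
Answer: 539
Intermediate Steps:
F = -17 (F = -7 + (-7 - 1*3) = -7 + (-7 - 3) = -7 - 10 = -17)
C(r, w) = -3
d = -83 (d = 33 - 116 = -83)
G = -83 (G = 0 - 83 = -83)
290 + G*C(-20, -7) = 290 - 83*(-3) = 290 + 249 = 539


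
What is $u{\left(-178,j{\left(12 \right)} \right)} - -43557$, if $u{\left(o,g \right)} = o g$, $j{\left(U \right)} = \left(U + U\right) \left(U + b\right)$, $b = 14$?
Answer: $-67515$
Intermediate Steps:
$j{\left(U \right)} = 2 U \left(14 + U\right)$ ($j{\left(U \right)} = \left(U + U\right) \left(U + 14\right) = 2 U \left(14 + U\right)$)
$u{\left(o,g \right)} = g o$
$u{\left(-178,j{\left(12 \right)} \right)} - -43557 = 2 \cdot 12 \left(14 + 12\right) \left(-178\right) - -43557 = 2 \cdot 12 \cdot 26 \left(-178\right) + 43557 = 624 \left(-178\right) + 43557 = -111072 + 43557 = -67515$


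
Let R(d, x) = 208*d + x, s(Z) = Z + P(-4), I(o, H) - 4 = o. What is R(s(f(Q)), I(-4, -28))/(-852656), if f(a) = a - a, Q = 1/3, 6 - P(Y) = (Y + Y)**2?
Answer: 754/53291 ≈ 0.014149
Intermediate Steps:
P(Y) = 6 - 4*Y**2 (P(Y) = 6 - (Y + Y)**2 = 6 - (2*Y)**2 = 6 - 4*Y**2)
I(o, H) = 4 + o
Q = 1/3 (Q = 1*(1/3) = 1/3 ≈ 0.33333)
f(a) = 0
s(Z) = -58 + Z (s(Z) = Z + (6 - 4*(-4)**2) = Z + (6 - 4*16) = Z + (6 - 64) = Z - 58 = -58 + Z)
R(d, x) = x + 208*d
R(s(f(Q)), I(-4, -28))/(-852656) = ((4 - 4) + 208*(-58 + 0))/(-852656) = (0 + 208*(-58))*(-1/852656) = (0 - 12064)*(-1/852656) = -12064*(-1/852656) = 754/53291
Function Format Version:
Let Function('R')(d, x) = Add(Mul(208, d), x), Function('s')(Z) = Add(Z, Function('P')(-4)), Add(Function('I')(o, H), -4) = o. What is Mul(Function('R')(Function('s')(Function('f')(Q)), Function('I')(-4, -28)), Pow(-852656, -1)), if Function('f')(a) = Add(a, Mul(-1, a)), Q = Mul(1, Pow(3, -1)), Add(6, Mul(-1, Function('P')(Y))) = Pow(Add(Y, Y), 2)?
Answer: Rational(754, 53291) ≈ 0.014149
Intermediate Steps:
Function('P')(Y) = Add(6, Mul(-4, Pow(Y, 2))) (Function('P')(Y) = Add(6, Mul(-1, Pow(Add(Y, Y), 2))) = Add(6, Mul(-1, Pow(Mul(2, Y), 2))) = Add(6, Mul(-1, Mul(4, Pow(Y, 2)))) = Add(6, Mul(-4, Pow(Y, 2))))
Function('I')(o, H) = Add(4, o)
Q = Rational(1, 3) (Q = Mul(1, Rational(1, 3)) = Rational(1, 3) ≈ 0.33333)
Function('f')(a) = 0
Function('s')(Z) = Add(-58, Z) (Function('s')(Z) = Add(Z, Add(6, Mul(-4, Pow(-4, 2)))) = Add(Z, Add(6, Mul(-4, 16))) = Add(Z, Add(6, -64)) = Add(Z, -58) = Add(-58, Z))
Function('R')(d, x) = Add(x, Mul(208, d))
Mul(Function('R')(Function('s')(Function('f')(Q)), Function('I')(-4, -28)), Pow(-852656, -1)) = Mul(Add(Add(4, -4), Mul(208, Add(-58, 0))), Pow(-852656, -1)) = Mul(Add(0, Mul(208, -58)), Rational(-1, 852656)) = Mul(Add(0, -12064), Rational(-1, 852656)) = Mul(-12064, Rational(-1, 852656)) = Rational(754, 53291)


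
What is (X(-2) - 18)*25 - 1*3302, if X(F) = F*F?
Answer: -3652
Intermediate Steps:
X(F) = F²
(X(-2) - 18)*25 - 1*3302 = ((-2)² - 18)*25 - 1*3302 = (4 - 18)*25 - 3302 = -14*25 - 3302 = -350 - 3302 = -3652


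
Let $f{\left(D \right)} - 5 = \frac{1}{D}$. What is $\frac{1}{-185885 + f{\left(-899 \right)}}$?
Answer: $- \frac{899}{167106121} \approx -5.3798 \cdot 10^{-6}$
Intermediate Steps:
$f{\left(D \right)} = 5 + \frac{1}{D}$
$\frac{1}{-185885 + f{\left(-899 \right)}} = \frac{1}{-185885 + \left(5 + \frac{1}{-899}\right)} = \frac{1}{-185885 + \left(5 - \frac{1}{899}\right)} = \frac{1}{-185885 + \frac{4494}{899}} = \frac{1}{- \frac{167106121}{899}} = - \frac{899}{167106121}$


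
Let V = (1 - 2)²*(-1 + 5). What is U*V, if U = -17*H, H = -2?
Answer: 136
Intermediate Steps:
U = 34 (U = -17*(-2) = 34)
V = 4 (V = (-1)²*4 = 1*4 = 4)
U*V = 34*4 = 136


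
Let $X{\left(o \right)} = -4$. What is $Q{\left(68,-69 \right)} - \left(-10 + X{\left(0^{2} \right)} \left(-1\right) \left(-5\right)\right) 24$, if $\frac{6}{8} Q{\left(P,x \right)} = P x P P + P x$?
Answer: $-28933280$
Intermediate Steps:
$Q{\left(P,x \right)} = \frac{4 P x}{3} + \frac{4 x P^{3}}{3}$ ($Q{\left(P,x \right)} = \frac{4 \left(P x P P + P x\right)}{3} = \frac{4 \left(x P^{2} P + P x\right)}{3} = \frac{4 \left(x P^{3} + P x\right)}{3} = \frac{4 \left(P x + x P^{3}\right)}{3} = \frac{4 P x}{3} + \frac{4 x P^{3}}{3}$)
$Q{\left(68,-69 \right)} - \left(-10 + X{\left(0^{2} \right)} \left(-1\right) \left(-5\right)\right) 24 = \frac{4}{3} \cdot 68 \left(-69\right) \left(1 + 68^{2}\right) - \left(-10 + \left(-4\right) \left(-1\right) \left(-5\right)\right) 24 = \frac{4}{3} \cdot 68 \left(-69\right) \left(1 + 4624\right) - \left(-10 + 4 \left(-5\right)\right) 24 = \frac{4}{3} \cdot 68 \left(-69\right) 4625 - \left(-10 - 20\right) 24 = -28934000 - \left(-30\right) 24 = -28934000 - -720 = -28934000 + 720 = -28933280$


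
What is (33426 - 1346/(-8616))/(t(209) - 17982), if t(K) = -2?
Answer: -143999881/77475072 ≈ -1.8587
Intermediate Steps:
(33426 - 1346/(-8616))/(t(209) - 17982) = (33426 - 1346/(-8616))/(-2 - 17982) = (33426 - 1346*(-1/8616))/(-17984) = (33426 + 673/4308)*(-1/17984) = (143999881/4308)*(-1/17984) = -143999881/77475072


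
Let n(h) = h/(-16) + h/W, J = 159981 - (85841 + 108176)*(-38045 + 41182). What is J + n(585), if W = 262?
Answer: -1275356017363/2096 ≈ -6.0847e+8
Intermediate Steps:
J = -608471348 (J = 159981 - 194017*3137 = 159981 - 1*608631329 = 159981 - 608631329 = -608471348)
n(h) = -123*h/2096 (n(h) = h/(-16) + h/262 = h*(-1/16) + h*(1/262) = -h/16 + h/262 = -123*h/2096)
J + n(585) = -608471348 - 123/2096*585 = -608471348 - 71955/2096 = -1275356017363/2096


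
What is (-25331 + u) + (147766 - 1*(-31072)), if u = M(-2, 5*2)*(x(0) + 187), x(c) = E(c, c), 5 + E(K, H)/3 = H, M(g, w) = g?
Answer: 153163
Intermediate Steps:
E(K, H) = -15 + 3*H
x(c) = -15 + 3*c
u = -344 (u = -2*((-15 + 3*0) + 187) = -2*((-15 + 0) + 187) = -2*(-15 + 187) = -2*172 = -344)
(-25331 + u) + (147766 - 1*(-31072)) = (-25331 - 344) + (147766 - 1*(-31072)) = -25675 + (147766 + 31072) = -25675 + 178838 = 153163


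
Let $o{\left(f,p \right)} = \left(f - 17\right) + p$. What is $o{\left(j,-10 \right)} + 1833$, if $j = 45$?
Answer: $1851$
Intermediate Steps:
$o{\left(f,p \right)} = -17 + f + p$ ($o{\left(f,p \right)} = \left(-17 + f\right) + p = -17 + f + p$)
$o{\left(j,-10 \right)} + 1833 = \left(-17 + 45 - 10\right) + 1833 = 18 + 1833 = 1851$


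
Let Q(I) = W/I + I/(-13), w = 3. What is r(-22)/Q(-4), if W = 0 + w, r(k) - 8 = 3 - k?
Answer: -1716/23 ≈ -74.609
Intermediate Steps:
r(k) = 11 - k (r(k) = 8 + (3 - k) = 11 - k)
W = 3 (W = 0 + 3 = 3)
Q(I) = 3/I - I/13 (Q(I) = 3/I + I/(-13) = 3/I + I*(-1/13) = 3/I - I/13)
r(-22)/Q(-4) = (11 - 1*(-22))/(3/(-4) - 1/13*(-4)) = (11 + 22)/(3*(-¼) + 4/13) = 33/(-¾ + 4/13) = 33/(-23/52) = 33*(-52/23) = -1716/23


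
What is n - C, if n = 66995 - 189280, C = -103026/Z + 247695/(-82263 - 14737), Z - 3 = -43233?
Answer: -310774666071/2541400 ≈ -1.2228e+5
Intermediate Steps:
Z = -43230 (Z = 3 - 43233 = -43230)
C = -432929/2541400 (C = -103026/(-43230) + 247695/(-82263 - 14737) = -103026*(-1/43230) + 247695/(-97000) = 1561/655 + 247695*(-1/97000) = 1561/655 - 49539/19400 = -432929/2541400 ≈ -0.17035)
n = -122285
n - C = -122285 - 1*(-432929/2541400) = -122285 + 432929/2541400 = -310774666071/2541400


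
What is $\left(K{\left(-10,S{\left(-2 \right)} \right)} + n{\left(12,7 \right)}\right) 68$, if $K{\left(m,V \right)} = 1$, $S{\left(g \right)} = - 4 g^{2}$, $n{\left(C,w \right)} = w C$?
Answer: $5780$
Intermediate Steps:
$n{\left(C,w \right)} = C w$
$\left(K{\left(-10,S{\left(-2 \right)} \right)} + n{\left(12,7 \right)}\right) 68 = \left(1 + 12 \cdot 7\right) 68 = \left(1 + 84\right) 68 = 85 \cdot 68 = 5780$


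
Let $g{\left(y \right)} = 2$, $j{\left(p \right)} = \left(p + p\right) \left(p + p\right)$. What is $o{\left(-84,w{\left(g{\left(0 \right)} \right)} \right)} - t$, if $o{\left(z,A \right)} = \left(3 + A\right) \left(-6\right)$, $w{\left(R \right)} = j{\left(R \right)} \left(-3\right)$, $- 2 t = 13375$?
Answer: $\frac{13915}{2} \approx 6957.5$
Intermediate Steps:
$t = - \frac{13375}{2}$ ($t = \left(- \frac{1}{2}\right) 13375 = - \frac{13375}{2} \approx -6687.5$)
$j{\left(p \right)} = 4 p^{2}$ ($j{\left(p \right)} = 2 p 2 p = 4 p^{2}$)
$w{\left(R \right)} = - 12 R^{2}$ ($w{\left(R \right)} = 4 R^{2} \left(-3\right) = - 12 R^{2}$)
$o{\left(z,A \right)} = -18 - 6 A$
$o{\left(-84,w{\left(g{\left(0 \right)} \right)} \right)} - t = \left(-18 - 6 \left(- 12 \cdot 2^{2}\right)\right) - - \frac{13375}{2} = \left(-18 - 6 \left(\left(-12\right) 4\right)\right) + \frac{13375}{2} = \left(-18 - -288\right) + \frac{13375}{2} = \left(-18 + 288\right) + \frac{13375}{2} = 270 + \frac{13375}{2} = \frac{13915}{2}$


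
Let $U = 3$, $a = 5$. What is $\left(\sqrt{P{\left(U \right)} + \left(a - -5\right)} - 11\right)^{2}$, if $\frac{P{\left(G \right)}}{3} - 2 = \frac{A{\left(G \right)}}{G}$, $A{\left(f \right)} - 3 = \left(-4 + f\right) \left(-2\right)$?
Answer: $\left(11 - \sqrt{21}\right)^{2} \approx 41.183$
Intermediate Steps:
$A{\left(f \right)} = 11 - 2 f$ ($A{\left(f \right)} = 3 + \left(-4 + f\right) \left(-2\right) = 3 - \left(-8 + 2 f\right) = 11 - 2 f$)
$P{\left(G \right)} = 6 + \frac{3 \left(11 - 2 G\right)}{G}$ ($P{\left(G \right)} = 6 + 3 \frac{11 - 2 G}{G} = 6 + \frac{3 \left(11 - 2 G\right)}{G}$)
$\left(\sqrt{P{\left(U \right)} + \left(a - -5\right)} - 11\right)^{2} = \left(\sqrt{\frac{33}{3} + \left(5 - -5\right)} - 11\right)^{2} = \left(\sqrt{33 \cdot \frac{1}{3} + \left(5 + 5\right)} - 11\right)^{2} = \left(\sqrt{11 + 10} - 11\right)^{2} = \left(\sqrt{21} - 11\right)^{2} = \left(-11 + \sqrt{21}\right)^{2}$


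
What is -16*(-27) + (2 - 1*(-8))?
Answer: 442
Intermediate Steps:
-16*(-27) + (2 - 1*(-8)) = 432 + (2 + 8) = 432 + 10 = 442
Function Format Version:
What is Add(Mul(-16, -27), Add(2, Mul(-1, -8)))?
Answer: 442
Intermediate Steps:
Add(Mul(-16, -27), Add(2, Mul(-1, -8))) = Add(432, Add(2, 8)) = Add(432, 10) = 442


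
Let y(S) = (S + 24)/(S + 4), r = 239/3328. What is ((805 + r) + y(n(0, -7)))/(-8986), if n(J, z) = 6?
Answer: -2689263/29905408 ≈ -0.089926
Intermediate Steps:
r = 239/3328 (r = 239*(1/3328) = 239/3328 ≈ 0.071815)
y(S) = (24 + S)/(4 + S)
((805 + r) + y(n(0, -7)))/(-8986) = ((805 + 239/3328) + (24 + 6)/(4 + 6))/(-8986) = (2679279/3328 + 30/10)*(-1/8986) = (2679279/3328 + (⅒)*30)*(-1/8986) = (2679279/3328 + 3)*(-1/8986) = (2689263/3328)*(-1/8986) = -2689263/29905408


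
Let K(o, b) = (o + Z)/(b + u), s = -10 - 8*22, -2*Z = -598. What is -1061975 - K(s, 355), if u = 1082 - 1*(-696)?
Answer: -2265192788/2133 ≈ -1.0620e+6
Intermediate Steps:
Z = 299 (Z = -1/2*(-598) = 299)
s = -186 (s = -10 - 176 = -186)
u = 1778 (u = 1082 + 696 = 1778)
K(o, b) = (299 + o)/(1778 + b) (K(o, b) = (o + 299)/(b + 1778) = (299 + o)/(1778 + b))
-1061975 - K(s, 355) = -1061975 - (299 - 186)/(1778 + 355) = -1061975 - 113/2133 = -2265192788/2133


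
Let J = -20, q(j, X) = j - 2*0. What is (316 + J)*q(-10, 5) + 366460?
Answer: 363500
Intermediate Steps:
q(j, X) = j (q(j, X) = j + 0 = j)
(316 + J)*q(-10, 5) + 366460 = (316 - 20)*(-10) + 366460 = 296*(-10) + 366460 = -2960 + 366460 = 363500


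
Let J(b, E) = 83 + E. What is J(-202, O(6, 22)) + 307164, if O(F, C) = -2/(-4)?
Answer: 614495/2 ≈ 3.0725e+5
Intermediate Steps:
O(F, C) = ½ (O(F, C) = -2*(-¼) = ½)
J(-202, O(6, 22)) + 307164 = (83 + ½) + 307164 = 167/2 + 307164 = 614495/2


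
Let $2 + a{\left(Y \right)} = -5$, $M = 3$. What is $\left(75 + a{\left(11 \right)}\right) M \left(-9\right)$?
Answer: $-1836$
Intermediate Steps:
$a{\left(Y \right)} = -7$ ($a{\left(Y \right)} = -2 - 5 = -7$)
$\left(75 + a{\left(11 \right)}\right) M \left(-9\right) = \left(75 - 7\right) 3 \left(-9\right) = 68 \left(-27\right) = -1836$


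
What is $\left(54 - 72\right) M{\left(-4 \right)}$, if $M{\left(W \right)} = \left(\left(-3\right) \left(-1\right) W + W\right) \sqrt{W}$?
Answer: $576 i \approx 576.0 i$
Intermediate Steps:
$M{\left(W \right)} = 4 W^{\frac{3}{2}}$ ($M{\left(W \right)} = \left(3 W + W\right) \sqrt{W} = 4 W \sqrt{W} = 4 W^{\frac{3}{2}}$)
$\left(54 - 72\right) M{\left(-4 \right)} = \left(54 - 72\right) 4 \left(-4\right)^{\frac{3}{2}} = - 18 \cdot 4 \left(- 8 i\right) = - 18 \left(- 32 i\right) = 576 i$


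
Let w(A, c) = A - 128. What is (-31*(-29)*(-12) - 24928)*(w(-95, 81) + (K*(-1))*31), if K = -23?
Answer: -17500840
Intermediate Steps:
w(A, c) = -128 + A
(-31*(-29)*(-12) - 24928)*(w(-95, 81) + (K*(-1))*31) = (-31*(-29)*(-12) - 24928)*((-128 - 95) - 23*(-1)*31) = (899*(-12) - 24928)*(-223 + 23*31) = (-10788 - 24928)*(-223 + 713) = -35716*490 = -17500840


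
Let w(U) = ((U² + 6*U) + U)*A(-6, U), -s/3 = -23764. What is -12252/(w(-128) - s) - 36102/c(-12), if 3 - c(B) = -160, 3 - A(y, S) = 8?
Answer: -1341881397/6060829 ≈ -221.40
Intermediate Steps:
A(y, S) = -5 (A(y, S) = 3 - 1*8 = 3 - 8 = -5)
s = 71292 (s = -3*(-23764) = 71292)
w(U) = -35*U - 5*U² (w(U) = ((U² + 6*U) + U)*(-5) = (U² + 7*U)*(-5) = -35*U - 5*U²)
c(B) = 163 (c(B) = 3 - 1*(-160) = 3 + 160 = 163)
-12252/(w(-128) - s) - 36102/c(-12) = -12252/(-5*(-128)*(7 - 128) - 1*71292) - 36102/163 = -12252/(-5*(-128)*(-121) - 71292) - 36102*1/163 = -12252/(-77440 - 71292) - 36102/163 = -12252/(-148732) - 36102/163 = -12252*(-1/148732) - 36102/163 = 3063/37183 - 36102/163 = -1341881397/6060829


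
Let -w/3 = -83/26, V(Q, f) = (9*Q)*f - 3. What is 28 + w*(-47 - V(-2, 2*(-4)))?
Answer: -23042/13 ≈ -1772.5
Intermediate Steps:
V(Q, f) = -3 + 9*Q*f (V(Q, f) = 9*Q*f - 3 = -3 + 9*Q*f)
w = 249/26 (w = -(-249)/26 = -3*(-83/26) = 249/26 ≈ 9.5769)
28 + w*(-47 - V(-2, 2*(-4))) = 28 + 249*(-47 - (-3 + 9*(-2)*(2*(-4))))/26 = 28 + 249*(-47 - (-3 + 9*(-2)*(-8)))/26 = 28 + 249*(-47 - (-3 + 144))/26 = 28 + 249*(-47 - 1*141)/26 = 28 + 249*(-47 - 141)/26 = 28 + (249/26)*(-188) = 28 - 23406/13 = -23042/13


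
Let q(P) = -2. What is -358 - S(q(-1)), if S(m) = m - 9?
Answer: -347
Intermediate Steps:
S(m) = -9 + m
-358 - S(q(-1)) = -358 - (-9 - 2) = -358 - 1*(-11) = -358 + 11 = -347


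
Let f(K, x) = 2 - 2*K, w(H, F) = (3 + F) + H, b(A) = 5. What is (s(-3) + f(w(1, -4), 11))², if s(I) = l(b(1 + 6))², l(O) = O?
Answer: 729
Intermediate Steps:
w(H, F) = 3 + F + H
s(I) = 25 (s(I) = 5² = 25)
(s(-3) + f(w(1, -4), 11))² = (25 + (2 - 2*(3 - 4 + 1)))² = (25 + (2 - 2*0))² = (25 + (2 + 0))² = (25 + 2)² = 27² = 729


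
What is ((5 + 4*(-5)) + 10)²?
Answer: 25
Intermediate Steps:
((5 + 4*(-5)) + 10)² = ((5 - 20) + 10)² = (-15 + 10)² = (-5)² = 25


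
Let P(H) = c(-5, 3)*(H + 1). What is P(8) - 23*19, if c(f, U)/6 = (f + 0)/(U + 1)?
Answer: -1009/2 ≈ -504.50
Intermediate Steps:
c(f, U) = 6*f/(1 + U) (c(f, U) = 6*((f + 0)/(U + 1)) = 6*(f/(1 + U)) = 6*f/(1 + U))
P(H) = -15/2 - 15*H/2 (P(H) = (6*(-5)/(1 + 3))*(H + 1) = (6*(-5)/4)*(1 + H) = (6*(-5)*(1/4))*(1 + H) = -15*(1 + H)/2 = -15/2 - 15*H/2)
P(8) - 23*19 = (-15/2 - 15/2*8) - 23*19 = (-15/2 - 60) - 437 = -135/2 - 437 = -1009/2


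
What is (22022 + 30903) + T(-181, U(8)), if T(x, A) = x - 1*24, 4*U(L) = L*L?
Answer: 52720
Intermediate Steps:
U(L) = L**2/4 (U(L) = (L*L)/4 = L**2/4)
T(x, A) = -24 + x (T(x, A) = x - 24 = -24 + x)
(22022 + 30903) + T(-181, U(8)) = (22022 + 30903) + (-24 - 181) = 52925 - 205 = 52720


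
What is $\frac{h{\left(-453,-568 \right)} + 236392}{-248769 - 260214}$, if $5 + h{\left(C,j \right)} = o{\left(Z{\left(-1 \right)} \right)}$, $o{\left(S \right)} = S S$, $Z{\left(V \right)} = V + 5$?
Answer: $- \frac{78801}{169661} \approx -0.46446$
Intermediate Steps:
$Z{\left(V \right)} = 5 + V$
$o{\left(S \right)} = S^{2}$
$h{\left(C,j \right)} = 11$ ($h{\left(C,j \right)} = -5 + \left(5 - 1\right)^{2} = -5 + 4^{2} = -5 + 16 = 11$)
$\frac{h{\left(-453,-568 \right)} + 236392}{-248769 - 260214} = \frac{11 + 236392}{-248769 - 260214} = \frac{236403}{-508983} = 236403 \left(- \frac{1}{508983}\right) = - \frac{78801}{169661}$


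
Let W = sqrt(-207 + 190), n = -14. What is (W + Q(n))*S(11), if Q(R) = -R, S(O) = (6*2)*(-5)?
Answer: -840 - 60*I*sqrt(17) ≈ -840.0 - 247.39*I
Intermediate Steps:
S(O) = -60 (S(O) = 12*(-5) = -60)
W = I*sqrt(17) (W = sqrt(-17) = I*sqrt(17) ≈ 4.1231*I)
(W + Q(n))*S(11) = (I*sqrt(17) - 1*(-14))*(-60) = (I*sqrt(17) + 14)*(-60) = (14 + I*sqrt(17))*(-60) = -840 - 60*I*sqrt(17)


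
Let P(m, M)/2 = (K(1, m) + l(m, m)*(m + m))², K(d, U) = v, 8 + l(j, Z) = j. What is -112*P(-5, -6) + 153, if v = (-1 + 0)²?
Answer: -3843911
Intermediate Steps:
l(j, Z) = -8 + j
v = 1 (v = (-1)² = 1)
K(d, U) = 1
P(m, M) = 2*(1 + 2*m*(-8 + m))² (P(m, M) = 2*(1 + (-8 + m)*(m + m))² = 2*(1 + (-8 + m)*(2*m))² = 2*(1 + 2*m*(-8 + m))²)
-112*P(-5, -6) + 153 = -224*(1 + 2*(-5)*(-8 - 5))² + 153 = -224*(1 + 2*(-5)*(-13))² + 153 = -224*(1 + 130)² + 153 = -224*131² + 153 = -224*17161 + 153 = -112*34322 + 153 = -3844064 + 153 = -3843911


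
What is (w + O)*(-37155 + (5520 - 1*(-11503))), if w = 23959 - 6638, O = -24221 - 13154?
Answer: 403727128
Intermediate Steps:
O = -37375
w = 17321
(w + O)*(-37155 + (5520 - 1*(-11503))) = (17321 - 37375)*(-37155 + (5520 - 1*(-11503))) = -20054*(-37155 + (5520 + 11503)) = -20054*(-37155 + 17023) = -20054*(-20132) = 403727128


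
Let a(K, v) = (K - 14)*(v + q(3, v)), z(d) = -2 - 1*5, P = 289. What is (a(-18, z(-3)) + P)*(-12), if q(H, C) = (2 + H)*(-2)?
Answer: -9996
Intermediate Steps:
q(H, C) = -4 - 2*H
z(d) = -7 (z(d) = -2 - 5 = -7)
a(K, v) = (-14 + K)*(-10 + v) (a(K, v) = (K - 14)*(v + (-4 - 2*3)) = (-14 + K)*(v + (-4 - 6)) = (-14 + K)*(v - 10) = (-14 + K)*(-10 + v))
(a(-18, z(-3)) + P)*(-12) = ((140 - 14*(-7) - 10*(-18) - 18*(-7)) + 289)*(-12) = ((140 + 98 + 180 + 126) + 289)*(-12) = (544 + 289)*(-12) = 833*(-12) = -9996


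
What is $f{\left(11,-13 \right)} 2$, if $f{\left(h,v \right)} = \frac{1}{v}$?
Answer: $- \frac{2}{13} \approx -0.15385$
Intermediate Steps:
$f{\left(11,-13 \right)} 2 = \frac{1}{-13} \cdot 2 = \left(- \frac{1}{13}\right) 2 = - \frac{2}{13}$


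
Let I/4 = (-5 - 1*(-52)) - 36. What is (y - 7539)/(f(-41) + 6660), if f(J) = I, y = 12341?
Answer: 2401/3352 ≈ 0.71629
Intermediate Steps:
I = 44 (I = 4*((-5 - 1*(-52)) - 36) = 4*((-5 + 52) - 36) = 4*(47 - 36) = 4*11 = 44)
f(J) = 44
(y - 7539)/(f(-41) + 6660) = (12341 - 7539)/(44 + 6660) = 4802/6704 = 4802*(1/6704) = 2401/3352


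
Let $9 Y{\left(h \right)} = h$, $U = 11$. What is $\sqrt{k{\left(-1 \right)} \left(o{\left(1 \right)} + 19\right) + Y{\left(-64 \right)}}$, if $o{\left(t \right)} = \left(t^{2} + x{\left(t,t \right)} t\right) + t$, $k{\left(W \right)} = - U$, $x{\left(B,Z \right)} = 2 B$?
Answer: $\frac{i \sqrt{2341}}{3} \approx 16.128 i$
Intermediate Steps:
$Y{\left(h \right)} = \frac{h}{9}$
$k{\left(W \right)} = -11$ ($k{\left(W \right)} = \left(-1\right) 11 = -11$)
$o{\left(t \right)} = t + 3 t^{2}$ ($o{\left(t \right)} = \left(t^{2} + 2 t t\right) + t = \left(t^{2} + 2 t^{2}\right) + t = 3 t^{2} + t = t + 3 t^{2}$)
$\sqrt{k{\left(-1 \right)} \left(o{\left(1 \right)} + 19\right) + Y{\left(-64 \right)}} = \sqrt{- 11 \left(1 \left(1 + 3 \cdot 1\right) + 19\right) + \frac{1}{9} \left(-64\right)} = \sqrt{- 11 \left(1 \left(1 + 3\right) + 19\right) - \frac{64}{9}} = \sqrt{- 11 \left(1 \cdot 4 + 19\right) - \frac{64}{9}} = \sqrt{- 11 \left(4 + 19\right) - \frac{64}{9}} = \sqrt{\left(-11\right) 23 - \frac{64}{9}} = \sqrt{-253 - \frac{64}{9}} = \sqrt{- \frac{2341}{9}} = \frac{i \sqrt{2341}}{3}$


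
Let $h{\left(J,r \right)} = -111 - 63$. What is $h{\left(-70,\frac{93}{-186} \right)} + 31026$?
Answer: $30852$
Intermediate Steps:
$h{\left(J,r \right)} = -174$
$h{\left(-70,\frac{93}{-186} \right)} + 31026 = -174 + 31026 = 30852$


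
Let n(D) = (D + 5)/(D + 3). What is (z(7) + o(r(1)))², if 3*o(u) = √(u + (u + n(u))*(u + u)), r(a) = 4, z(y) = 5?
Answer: 211/7 + 60*√7/7 ≈ 52.821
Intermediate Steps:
n(D) = (5 + D)/(3 + D)
o(u) = √(u + 2*u*(u + (5 + u)/(3 + u)))/3 (o(u) = √(u + (u + (5 + u)/(3 + u))*(u + u))/3 = √(u + (u + (5 + u)/(3 + u))*(2*u))/3 = √(u + 2*u*(u + (5 + u)/(3 + u)))/3)
(z(7) + o(r(1)))² = (5 + √(4*(13 + 2*4² + 9*4)/(3 + 4))/3)² = (5 + √(4*(13 + 2*16 + 36)/7)/3)² = (5 + √(4*(⅐)*(13 + 32 + 36))/3)² = (5 + √(4*(⅐)*81)/3)² = (5 + √(324/7)/3)² = (5 + (18*√7/7)/3)² = (5 + 6*√7/7)²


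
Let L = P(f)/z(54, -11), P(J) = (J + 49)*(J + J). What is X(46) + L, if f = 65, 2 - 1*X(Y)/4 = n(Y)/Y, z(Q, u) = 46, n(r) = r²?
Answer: 3362/23 ≈ 146.17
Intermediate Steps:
X(Y) = 8 - 4*Y (X(Y) = 8 - 4*Y²/Y = 8 - 4*Y)
P(J) = 2*J*(49 + J) (P(J) = (49 + J)*(2*J) = 2*J*(49 + J))
L = 7410/23 (L = (2*65*(49 + 65))/46 = (2*65*114)*(1/46) = 14820*(1/46) = 7410/23 ≈ 322.17)
X(46) + L = (8 - 4*46) + 7410/23 = (8 - 184) + 7410/23 = -176 + 7410/23 = 3362/23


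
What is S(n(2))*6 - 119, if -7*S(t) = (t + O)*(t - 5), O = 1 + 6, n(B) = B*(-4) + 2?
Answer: -767/7 ≈ -109.57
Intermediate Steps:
n(B) = 2 - 4*B (n(B) = -4*B + 2 = 2 - 4*B)
O = 7
S(t) = -(-5 + t)*(7 + t)/7 (S(t) = -(t + 7)*(t - 5)/7 = -(7 + t)*(-5 + t)/7 = -(-5 + t)*(7 + t)/7)
S(n(2))*6 - 119 = (5 - 2*(2 - 4*2)/7 - (2 - 4*2)**2/7)*6 - 119 = (5 - 2*(2 - 8)/7 - (2 - 8)**2/7)*6 - 119 = (5 - 2/7*(-6) - 1/7*(-6)**2)*6 - 119 = (5 + 12/7 - 1/7*36)*6 - 119 = (5 + 12/7 - 36/7)*6 - 119 = (11/7)*6 - 119 = 66/7 - 119 = -767/7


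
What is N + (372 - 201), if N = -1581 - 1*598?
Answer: -2008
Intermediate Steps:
N = -2179 (N = -1581 - 598 = -2179)
N + (372 - 201) = -2179 + (372 - 201) = -2179 + 171 = -2008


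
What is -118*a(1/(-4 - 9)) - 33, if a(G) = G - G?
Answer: -33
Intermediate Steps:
a(G) = 0
-118*a(1/(-4 - 9)) - 33 = -118*0 - 33 = 0 - 33 = -33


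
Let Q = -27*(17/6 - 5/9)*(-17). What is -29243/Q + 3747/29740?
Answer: -1731538663/62186340 ≈ -27.844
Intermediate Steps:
Q = 2091/2 (Q = -27*(17*(1/6) - 5*1/9)*(-17) = -27*(17/6 - 5/9)*(-17) = -27*41/18*(-17) = -123/2*(-17) = 2091/2 ≈ 1045.5)
-29243/Q + 3747/29740 = -29243/2091/2 + 3747/29740 = -29243*2/2091 + 3747*(1/29740) = -58486/2091 + 3747/29740 = -1731538663/62186340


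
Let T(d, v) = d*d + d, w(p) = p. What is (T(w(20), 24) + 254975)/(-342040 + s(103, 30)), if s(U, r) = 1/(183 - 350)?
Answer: -42650965/57120681 ≈ -0.74668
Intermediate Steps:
s(U, r) = -1/167 (s(U, r) = 1/(-167) = -1/167)
T(d, v) = d + d² (T(d, v) = d² + d = d + d²)
(T(w(20), 24) + 254975)/(-342040 + s(103, 30)) = (20*(1 + 20) + 254975)/(-342040 - 1/167) = (20*21 + 254975)/(-57120681/167) = (420 + 254975)*(-167/57120681) = 255395*(-167/57120681) = -42650965/57120681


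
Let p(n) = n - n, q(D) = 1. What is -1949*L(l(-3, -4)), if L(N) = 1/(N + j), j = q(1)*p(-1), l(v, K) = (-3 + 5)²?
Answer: -1949/4 ≈ -487.25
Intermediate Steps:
l(v, K) = 4 (l(v, K) = 2² = 4)
p(n) = 0
j = 0 (j = 1*0 = 0)
L(N) = 1/N (L(N) = 1/(N + 0) = 1/N)
-1949*L(l(-3, -4)) = -1949/4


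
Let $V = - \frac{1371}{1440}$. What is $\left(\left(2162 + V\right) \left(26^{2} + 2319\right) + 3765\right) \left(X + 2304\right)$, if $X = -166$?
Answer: $\frac{664603646653}{48} \approx 1.3846 \cdot 10^{10}$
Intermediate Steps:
$V = - \frac{457}{480}$ ($V = \left(-1371\right) \frac{1}{1440} = - \frac{457}{480} \approx -0.95208$)
$\left(\left(2162 + V\right) \left(26^{2} + 2319\right) + 3765\right) \left(X + 2304\right) = \left(\left(2162 - \frac{457}{480}\right) \left(26^{2} + 2319\right) + 3765\right) \left(-166 + 2304\right) = \left(\frac{1037303 \left(676 + 2319\right)}{480} + 3765\right) 2138 = \left(\frac{1037303}{480} \cdot 2995 + 3765\right) 2138 = \left(\frac{621344497}{96} + 3765\right) 2138 = \frac{621705937}{96} \cdot 2138 = \frac{664603646653}{48}$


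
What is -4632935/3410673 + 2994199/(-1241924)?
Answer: -15965986852867/4235796654852 ≈ -3.7693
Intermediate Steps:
-4632935/3410673 + 2994199/(-1241924) = -4632935*1/3410673 + 2994199*(-1/1241924) = -4632935/3410673 - 2994199/1241924 = -15965986852867/4235796654852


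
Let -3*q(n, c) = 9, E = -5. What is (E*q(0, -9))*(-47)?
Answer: -705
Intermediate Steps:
q(n, c) = -3 (q(n, c) = -1/3*9 = -3)
(E*q(0, -9))*(-47) = -5*(-3)*(-47) = 15*(-47) = -705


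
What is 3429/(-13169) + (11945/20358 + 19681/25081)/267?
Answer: -35250279715919/138102221588058 ≈ -0.25525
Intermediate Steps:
3429/(-13169) + (11945/20358 + 19681/25081)/267 = 3429*(-1/13169) + (11945*(1/20358) + 19681*(1/25081))*(1/267) = -3429/13169 + (11945/20358 + 19681/25081)*(1/267) = -3429/13169 + (700258343/510598998)*(1/267) = -3429/13169 + 700258343/136329932466 = -35250279715919/138102221588058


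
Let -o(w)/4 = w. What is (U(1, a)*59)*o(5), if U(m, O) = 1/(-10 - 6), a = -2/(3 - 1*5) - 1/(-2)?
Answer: 295/4 ≈ 73.750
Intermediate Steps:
o(w) = -4*w
a = 3/2 (a = -2/(3 - 5) - 1*(-½) = -2/(-2) + ½ = -2*(-½) + ½ = 1 + ½ = 3/2 ≈ 1.5000)
U(m, O) = -1/16 (U(m, O) = 1/(-16) = -1/16)
(U(1, a)*59)*o(5) = (-1/16*59)*(-4*5) = -59/16*(-20) = 295/4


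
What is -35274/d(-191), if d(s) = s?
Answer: 35274/191 ≈ 184.68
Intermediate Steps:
-35274/d(-191) = -35274/(-191) = -35274*(-1/191) = 35274/191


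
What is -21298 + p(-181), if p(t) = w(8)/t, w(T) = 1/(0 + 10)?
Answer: -38549381/1810 ≈ -21298.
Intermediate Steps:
w(T) = ⅒ (w(T) = 1/10 = ⅒)
p(t) = 1/(10*t)
-21298 + p(-181) = -21298 + (⅒)/(-181) = -21298 + (⅒)*(-1/181) = -21298 - 1/1810 = -38549381/1810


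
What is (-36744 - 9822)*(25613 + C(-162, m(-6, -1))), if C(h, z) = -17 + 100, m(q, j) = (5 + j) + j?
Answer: -1196559936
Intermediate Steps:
m(q, j) = 5 + 2*j
C(h, z) = 83
(-36744 - 9822)*(25613 + C(-162, m(-6, -1))) = (-36744 - 9822)*(25613 + 83) = -46566*25696 = -1196559936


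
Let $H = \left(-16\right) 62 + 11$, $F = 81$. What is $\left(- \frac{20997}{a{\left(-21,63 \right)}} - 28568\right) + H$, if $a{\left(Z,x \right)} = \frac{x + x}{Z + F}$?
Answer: $- \frac{276833}{7} \approx -39548.0$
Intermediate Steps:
$a{\left(Z,x \right)} = \frac{2 x}{81 + Z}$ ($a{\left(Z,x \right)} = \frac{x + x}{Z + 81} = \frac{2 x}{81 + Z}$)
$H = -981$ ($H = -992 + 11 = -981$)
$\left(- \frac{20997}{a{\left(-21,63 \right)}} - 28568\right) + H = \left(- \frac{20997}{2 \cdot 63 \frac{1}{81 - 21}} - 28568\right) - 981 = \left(- \frac{20997}{2 \cdot 63 \cdot \frac{1}{60}} - 28568\right) - 981 = \left(- \frac{20997}{\frac{21}{10}} - 28568\right) - 981 = \left(\left(-20997\right) \frac{10}{21} - 28568\right) - 981 = \left(- \frac{69990}{7} - 28568\right) - 981 = - \frac{269966}{7} - 981 = - \frac{276833}{7}$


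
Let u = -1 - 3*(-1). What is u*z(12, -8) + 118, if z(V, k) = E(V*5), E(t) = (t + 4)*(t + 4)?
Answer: 8310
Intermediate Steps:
u = 2 (u = -1 + 3 = 2)
E(t) = (4 + t)² (E(t) = (4 + t)*(4 + t) = (4 + t)²)
z(V, k) = (4 + 5*V)² (z(V, k) = (4 + V*5)² = (4 + 5*V)²)
u*z(12, -8) + 118 = 2*(4 + 5*12)² + 118 = 2*(4 + 60)² + 118 = 2*64² + 118 = 2*4096 + 118 = 8192 + 118 = 8310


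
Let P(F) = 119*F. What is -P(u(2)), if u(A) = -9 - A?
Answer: 1309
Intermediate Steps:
-P(u(2)) = -119*(-9 - 1*2) = -119*(-9 - 2) = -119*(-11) = -1*(-1309) = 1309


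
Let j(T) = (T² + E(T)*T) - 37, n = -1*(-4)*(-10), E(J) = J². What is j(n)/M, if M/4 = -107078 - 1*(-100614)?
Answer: 62437/25856 ≈ 2.4148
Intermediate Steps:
M = -25856 (M = 4*(-107078 - 1*(-100614)) = 4*(-107078 + 100614) = 4*(-6464) = -25856)
n = -40 (n = 4*(-10) = -40)
j(T) = -37 + T² + T³ (j(T) = (T² + T²*T) - 37 = (T² + T³) - 37 = -37 + T² + T³)
j(n)/M = (-37 + (-40)² + (-40)³)/(-25856) = (-37 + 1600 - 64000)*(-1/25856) = -62437*(-1/25856) = 62437/25856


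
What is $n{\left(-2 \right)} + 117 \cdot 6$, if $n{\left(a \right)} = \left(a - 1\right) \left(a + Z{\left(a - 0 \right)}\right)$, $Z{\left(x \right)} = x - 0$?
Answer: $714$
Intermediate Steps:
$Z{\left(x \right)} = x$ ($Z{\left(x \right)} = x + 0 = x$)
$n{\left(a \right)} = 2 a \left(-1 + a\right)$ ($n{\left(a \right)} = \left(a - 1\right) \left(a + \left(a - 0\right)\right) = \left(-1 + a\right) \left(a + \left(a + 0\right)\right) = \left(-1 + a\right) \left(a + a\right) = \left(-1 + a\right) 2 a = 2 a \left(-1 + a\right)$)
$n{\left(-2 \right)} + 117 \cdot 6 = 2 \left(-2\right) \left(-1 - 2\right) + 117 \cdot 6 = 2 \left(-2\right) \left(-3\right) + 702 = 12 + 702 = 714$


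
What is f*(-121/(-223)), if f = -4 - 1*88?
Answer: -11132/223 ≈ -49.919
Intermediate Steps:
f = -92 (f = -4 - 88 = -92)
f*(-121/(-223)) = -(-11132)/(-223) = -(-11132)*(-1)/223 = -92*121/223 = -11132/223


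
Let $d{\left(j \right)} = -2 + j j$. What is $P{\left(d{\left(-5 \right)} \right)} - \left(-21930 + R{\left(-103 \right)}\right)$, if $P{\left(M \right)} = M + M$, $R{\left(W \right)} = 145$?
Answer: $21831$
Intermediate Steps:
$d{\left(j \right)} = -2 + j^{2}$
$P{\left(M \right)} = 2 M$
$P{\left(d{\left(-5 \right)} \right)} - \left(-21930 + R{\left(-103 \right)}\right) = 2 \left(-2 + \left(-5\right)^{2}\right) + \left(21930 - 145\right) = 2 \left(-2 + 25\right) + \left(21930 - 145\right) = 2 \cdot 23 + 21785 = 46 + 21785 = 21831$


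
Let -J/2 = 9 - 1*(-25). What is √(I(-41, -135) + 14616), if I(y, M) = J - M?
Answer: √14683 ≈ 121.17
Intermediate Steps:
J = -68 (J = -2*(9 - 1*(-25)) = -2*(9 + 25) = -2*34 = -68)
I(y, M) = -68 - M
√(I(-41, -135) + 14616) = √((-68 - 1*(-135)) + 14616) = √((-68 + 135) + 14616) = √(67 + 14616) = √14683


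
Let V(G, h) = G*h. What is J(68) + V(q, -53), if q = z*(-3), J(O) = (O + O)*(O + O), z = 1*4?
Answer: 19132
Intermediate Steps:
z = 4
J(O) = 4*O² (J(O) = (2*O)*(2*O) = 4*O²)
q = -12 (q = 4*(-3) = -12)
J(68) + V(q, -53) = 4*68² - 12*(-53) = 4*4624 + 636 = 18496 + 636 = 19132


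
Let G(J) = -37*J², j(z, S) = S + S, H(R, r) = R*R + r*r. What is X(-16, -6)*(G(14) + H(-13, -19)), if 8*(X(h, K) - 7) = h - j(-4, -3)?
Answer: -77303/2 ≈ -38652.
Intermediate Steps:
H(R, r) = R² + r²
j(z, S) = 2*S
X(h, K) = 31/4 + h/8 (X(h, K) = 7 + (h - 2*(-3))/8 = 7 + (h - 1*(-6))/8 = 7 + (h + 6)/8 = 7 + (6 + h)/8 = 7 + (¾ + h/8) = 31/4 + h/8)
X(-16, -6)*(G(14) + H(-13, -19)) = (31/4 + (⅛)*(-16))*(-37*14² + ((-13)² + (-19)²)) = (31/4 - 2)*(-37*196 + (169 + 361)) = 23*(-7252 + 530)/4 = (23/4)*(-6722) = -77303/2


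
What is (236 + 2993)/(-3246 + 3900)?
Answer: 3229/654 ≈ 4.9373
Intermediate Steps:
(236 + 2993)/(-3246 + 3900) = 3229/654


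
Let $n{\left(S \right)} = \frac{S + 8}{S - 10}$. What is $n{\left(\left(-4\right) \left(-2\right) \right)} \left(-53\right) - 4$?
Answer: $420$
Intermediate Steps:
$n{\left(S \right)} = \frac{8 + S}{-10 + S}$
$n{\left(\left(-4\right) \left(-2\right) \right)} \left(-53\right) - 4 = \frac{8 - -8}{-10 - -8} \left(-53\right) - 4 = \frac{8 + 8}{-10 + 8} \left(-53\right) - 4 = \frac{1}{-2} \cdot 16 \left(-53\right) - 4 = \left(- \frac{1}{2}\right) 16 \left(-53\right) - 4 = \left(-8\right) \left(-53\right) - 4 = 424 - 4 = 420$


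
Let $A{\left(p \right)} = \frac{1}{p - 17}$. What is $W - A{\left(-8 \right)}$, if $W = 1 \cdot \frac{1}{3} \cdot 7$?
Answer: $\frac{178}{75} \approx 2.3733$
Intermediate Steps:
$W = \frac{7}{3}$ ($W = 1 \cdot \frac{1}{3} \cdot 7 = \frac{1}{3} \cdot 7 = \frac{7}{3} \approx 2.3333$)
$A{\left(p \right)} = \frac{1}{-17 + p}$
$W - A{\left(-8 \right)} = \frac{7}{3} - \frac{1}{-17 - 8} = \frac{7}{3} - \frac{1}{-25} = \frac{7}{3} - - \frac{1}{25} = \frac{7}{3} + \frac{1}{25} = \frac{178}{75}$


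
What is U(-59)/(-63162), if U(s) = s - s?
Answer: 0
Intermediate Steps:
U(s) = 0
U(-59)/(-63162) = 0/(-63162) = 0*(-1/63162) = 0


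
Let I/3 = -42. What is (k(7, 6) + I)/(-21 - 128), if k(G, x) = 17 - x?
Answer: 115/149 ≈ 0.77181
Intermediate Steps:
I = -126 (I = 3*(-42) = -126)
(k(7, 6) + I)/(-21 - 128) = ((17 - 1*6) - 126)/(-21 - 128) = ((17 - 6) - 126)/(-149) = (11 - 126)*(-1/149) = -115*(-1/149) = 115/149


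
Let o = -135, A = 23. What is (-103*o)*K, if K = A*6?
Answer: 1918890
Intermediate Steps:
K = 138 (K = 23*6 = 138)
(-103*o)*K = -103*(-135)*138 = 13905*138 = 1918890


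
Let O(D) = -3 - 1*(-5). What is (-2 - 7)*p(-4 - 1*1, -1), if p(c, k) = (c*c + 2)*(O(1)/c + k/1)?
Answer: 1701/5 ≈ 340.20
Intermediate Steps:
O(D) = 2 (O(D) = -3 + 5 = 2)
p(c, k) = (2 + c²)*(k + 2/c) (p(c, k) = (c*c + 2)*(2/c + k/1) = (c² + 2)*(2/c + k*1) = (2 + c²)*(2/c + k) = (2 + c²)*(k + 2/c))
(-2 - 7)*p(-4 - 1*1, -1) = (-2 - 7)*(2*(-4 - 1*1) + 2*(-1) + 4/(-4 - 1*1) - (-4 - 1*1)²) = -9*(2*(-4 - 1) - 2 + 4/(-4 - 1) - (-4 - 1)²) = -9*(2*(-5) - 2 + 4/(-5) - 1*(-5)²) = -9*(-10 - 2 + 4*(-⅕) - 1*25) = -9*(-10 - 2 - ⅘ - 25) = -9*(-189/5) = 1701/5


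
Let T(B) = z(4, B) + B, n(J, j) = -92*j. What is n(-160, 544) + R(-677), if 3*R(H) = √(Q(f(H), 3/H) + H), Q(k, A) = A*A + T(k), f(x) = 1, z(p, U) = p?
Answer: -50048 + I*√307997079/2031 ≈ -50048.0 + 8.641*I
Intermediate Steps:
T(B) = 4 + B
Q(k, A) = 4 + k + A² (Q(k, A) = A*A + (4 + k) = A² + (4 + k) = 4 + k + A²)
R(H) = √(5 + H + 9/H²)/3 (R(H) = √((4 + 1 + (3/H)²) + H)/3 = √((4 + 1 + 9/H²) + H)/3 = √((5 + 9/H²) + H)/3 = √(5 + H + 9/H²)/3)
n(-160, 544) + R(-677) = -92*544 + √(5 - 677 + 9/(-677)²)/3 = -50048 + √(5 - 677 + 9*(1/458329))/3 = -50048 + √(5 - 677 + 9/458329)/3 = -50048 + √(-307997079/458329)/3 = -50048 + (I*√307997079/677)/3 = -50048 + I*√307997079/2031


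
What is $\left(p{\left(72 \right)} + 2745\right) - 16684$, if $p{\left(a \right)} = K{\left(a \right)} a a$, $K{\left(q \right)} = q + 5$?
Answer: $385229$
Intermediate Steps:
$K{\left(q \right)} = 5 + q$
$p{\left(a \right)} = a^{2} \left(5 + a\right)$ ($p{\left(a \right)} = \left(5 + a\right) a a = a \left(5 + a\right) a = a^{2} \left(5 + a\right)$)
$\left(p{\left(72 \right)} + 2745\right) - 16684 = \left(72^{2} \left(5 + 72\right) + 2745\right) - 16684 = \left(5184 \cdot 77 + 2745\right) - 16684 = \left(399168 + 2745\right) - 16684 = 401913 - 16684 = 385229$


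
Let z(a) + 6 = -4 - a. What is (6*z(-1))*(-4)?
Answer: 216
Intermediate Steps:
z(a) = -10 - a (z(a) = -6 + (-4 - a) = -10 - a)
(6*z(-1))*(-4) = (6*(-10 - 1*(-1)))*(-4) = (6*(-10 + 1))*(-4) = (6*(-9))*(-4) = -54*(-4) = 216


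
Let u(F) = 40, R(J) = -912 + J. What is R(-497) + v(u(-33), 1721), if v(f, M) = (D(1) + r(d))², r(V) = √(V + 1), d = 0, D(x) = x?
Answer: -1405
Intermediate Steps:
r(V) = √(1 + V)
v(f, M) = 4 (v(f, M) = (1 + √(1 + 0))² = (1 + √1)² = (1 + 1)² = 2² = 4)
R(-497) + v(u(-33), 1721) = (-912 - 497) + 4 = -1409 + 4 = -1405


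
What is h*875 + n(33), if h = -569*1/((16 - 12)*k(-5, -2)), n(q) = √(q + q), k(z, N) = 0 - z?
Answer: -99575/4 + √66 ≈ -24886.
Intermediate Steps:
k(z, N) = -z
n(q) = √2*√q (n(q) = √(2*q) = √2*√q)
h = -569/20 (h = -569*1/(5*(16 - 12)) = -569/(5*4) = -569/20 ≈ -28.450)
h*875 + n(33) = -569/20*875 + √2*√33 = -99575/4 + √66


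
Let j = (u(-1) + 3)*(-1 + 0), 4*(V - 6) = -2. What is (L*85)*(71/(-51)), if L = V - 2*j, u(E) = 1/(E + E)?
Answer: -2485/2 ≈ -1242.5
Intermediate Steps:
V = 11/2 (V = 6 + (1/4)*(-2) = 6 - 1/2 = 11/2 ≈ 5.5000)
u(E) = 1/(2*E)
j = -5/2 (j = ((1/2)/(-1) + 3)*(-1 + 0) = ((1/2)*(-1) + 3)*(-1) = (-1/2 + 3)*(-1) = (5/2)*(-1) = -5/2 ≈ -2.5000)
L = 21/2 (L = 11/2 - 2*(-5/2) = 11/2 + 5 = 21/2 ≈ 10.500)
(L*85)*(71/(-51)) = ((21/2)*85)*(71/(-51)) = 1785*(71*(-1/51))/2 = (1785/2)*(-71/51) = -2485/2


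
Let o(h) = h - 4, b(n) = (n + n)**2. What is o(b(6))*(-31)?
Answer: -4340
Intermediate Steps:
b(n) = 4*n**2 (b(n) = (2*n)**2 = 4*n**2)
o(h) = -4 + h
o(b(6))*(-31) = (-4 + 4*6**2)*(-31) = (-4 + 4*36)*(-31) = (-4 + 144)*(-31) = 140*(-31) = -4340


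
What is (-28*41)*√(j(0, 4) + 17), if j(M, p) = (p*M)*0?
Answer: -1148*√17 ≈ -4733.3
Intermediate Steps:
j(M, p) = 0 (j(M, p) = (M*p)*0 = 0)
(-28*41)*√(j(0, 4) + 17) = (-28*41)*√(0 + 17) = -1148*√17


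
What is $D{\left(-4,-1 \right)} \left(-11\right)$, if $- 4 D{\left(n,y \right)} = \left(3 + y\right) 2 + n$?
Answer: $0$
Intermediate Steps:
$D{\left(n,y \right)} = - \frac{3}{2} - \frac{y}{2} - \frac{n}{4}$ ($D{\left(n,y \right)} = - \frac{\left(3 + y\right) 2 + n}{4} = - \frac{\left(6 + 2 y\right) + n}{4} = - \frac{6 + n + 2 y}{4} = - \frac{3}{2} - \frac{y}{2} - \frac{n}{4}$)
$D{\left(-4,-1 \right)} \left(-11\right) = \left(- \frac{3}{2} - - \frac{1}{2} - -1\right) \left(-11\right) = \left(- \frac{3}{2} + \frac{1}{2} + 1\right) \left(-11\right) = 0 \left(-11\right) = 0$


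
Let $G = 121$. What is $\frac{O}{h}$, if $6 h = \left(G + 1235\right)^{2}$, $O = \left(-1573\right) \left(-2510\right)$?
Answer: $\frac{1974115}{153228} \approx 12.884$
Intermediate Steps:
$O = 3948230$
$h = 306456$ ($h = \frac{\left(121 + 1235\right)^{2}}{6} = \frac{1356^{2}}{6} = \frac{1}{6} \cdot 1838736 = 306456$)
$\frac{O}{h} = \frac{3948230}{306456} = 3948230 \cdot \frac{1}{306456} = \frac{1974115}{153228}$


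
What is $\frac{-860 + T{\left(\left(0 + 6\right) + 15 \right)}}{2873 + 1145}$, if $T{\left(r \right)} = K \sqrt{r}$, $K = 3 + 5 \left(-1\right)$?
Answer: $- \frac{430}{2009} - \frac{\sqrt{21}}{2009} \approx -0.21632$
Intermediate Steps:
$K = -2$ ($K = 3 - 5 = -2$)
$T{\left(r \right)} = - 2 \sqrt{r}$
$\frac{-860 + T{\left(\left(0 + 6\right) + 15 \right)}}{2873 + 1145} = \frac{-860 - 2 \sqrt{\left(0 + 6\right) + 15}}{2873 + 1145} = \frac{-860 - 2 \sqrt{6 + 15}}{4018} = \left(-860 - 2 \sqrt{21}\right) \frac{1}{4018} = - \frac{430}{2009} - \frac{\sqrt{21}}{2009}$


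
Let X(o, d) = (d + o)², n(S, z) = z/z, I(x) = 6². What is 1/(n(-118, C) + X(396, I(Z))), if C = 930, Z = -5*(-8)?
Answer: 1/186625 ≈ 5.3583e-6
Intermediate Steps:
Z = 40
I(x) = 36
n(S, z) = 1
1/(n(-118, C) + X(396, I(Z))) = 1/(1 + (36 + 396)²) = 1/(1 + 432²) = 1/(1 + 186624) = 1/186625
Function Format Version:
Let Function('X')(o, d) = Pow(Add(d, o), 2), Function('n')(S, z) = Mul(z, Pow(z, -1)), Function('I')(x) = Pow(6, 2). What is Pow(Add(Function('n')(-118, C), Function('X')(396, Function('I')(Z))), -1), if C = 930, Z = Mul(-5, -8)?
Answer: Rational(1, 186625) ≈ 5.3583e-6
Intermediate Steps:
Z = 40
Function('I')(x) = 36
Function('n')(S, z) = 1
Pow(Add(Function('n')(-118, C), Function('X')(396, Function('I')(Z))), -1) = Pow(Add(1, Pow(Add(36, 396), 2)), -1) = Pow(Add(1, Pow(432, 2)), -1) = Pow(Add(1, 186624), -1) = Pow(186625, -1) = Rational(1, 186625)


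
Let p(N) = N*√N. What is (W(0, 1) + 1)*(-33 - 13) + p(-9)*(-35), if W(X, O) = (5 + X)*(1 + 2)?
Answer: -736 + 945*I ≈ -736.0 + 945.0*I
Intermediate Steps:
W(X, O) = 15 + 3*X (W(X, O) = (5 + X)*3 = 15 + 3*X)
p(N) = N^(3/2)
(W(0, 1) + 1)*(-33 - 13) + p(-9)*(-35) = ((15 + 3*0) + 1)*(-33 - 13) + (-9)^(3/2)*(-35) = ((15 + 0) + 1)*(-46) - 27*I*(-35) = (15 + 1)*(-46) + 945*I = 16*(-46) + 945*I = -736 + 945*I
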